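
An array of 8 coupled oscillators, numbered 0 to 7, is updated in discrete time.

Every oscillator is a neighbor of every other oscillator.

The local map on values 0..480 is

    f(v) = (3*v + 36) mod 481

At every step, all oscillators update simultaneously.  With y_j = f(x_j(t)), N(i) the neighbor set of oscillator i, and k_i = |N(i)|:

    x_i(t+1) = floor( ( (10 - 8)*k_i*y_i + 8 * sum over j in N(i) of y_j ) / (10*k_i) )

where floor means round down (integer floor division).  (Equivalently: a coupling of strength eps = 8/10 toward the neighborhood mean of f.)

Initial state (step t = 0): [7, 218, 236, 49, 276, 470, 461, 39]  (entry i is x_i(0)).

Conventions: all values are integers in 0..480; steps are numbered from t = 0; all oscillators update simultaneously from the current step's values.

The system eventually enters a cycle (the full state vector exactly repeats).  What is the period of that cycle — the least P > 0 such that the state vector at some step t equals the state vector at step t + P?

Simulating step by step:
t=0: [7, 218, 236, 49, 276, 470, 461, 39]
t=1: [200, 213, 217, 210, 228, 195, 234, 208]
t=2: [191, 194, 195, 193, 198, 189, 199, 193]
t=3: [136, 137, 137, 136, 138, 135, 138, 136]
t=4: [445, 445, 445, 445, 446, 445, 446, 445]
t=5: [409, 409, 409, 409, 409, 409, 409, 409]
t=6: [301, 301, 301, 301, 301, 301, 301, 301]
t=7: [458, 458, 458, 458, 458, 458, 458, 458]
t=8: [448, 448, 448, 448, 448, 448, 448, 448]
t=9: [418, 418, 418, 418, 418, 418, 418, 418]
t=10: [328, 328, 328, 328, 328, 328, 328, 328]
t=11: [58, 58, 58, 58, 58, 58, 58, 58]
t=12: [210, 210, 210, 210, 210, 210, 210, 210]
t=13: [185, 185, 185, 185, 185, 185, 185, 185]
t=14: [110, 110, 110, 110, 110, 110, 110, 110]
t=15: [366, 366, 366, 366, 366, 366, 366, 366]
t=16: [172, 172, 172, 172, 172, 172, 172, 172]
t=17: [71, 71, 71, 71, 71, 71, 71, 71]
t=18: [249, 249, 249, 249, 249, 249, 249, 249]
t=19: [302, 302, 302, 302, 302, 302, 302, 302]
t=20: [461, 461, 461, 461, 461, 461, 461, 461]
t=21: [457, 457, 457, 457, 457, 457, 457, 457]
t=22: [445, 445, 445, 445, 445, 445, 445, 445]
t=23: [409, 409, 409, 409, 409, 409, 409, 409]

Answer: 18
Key observation: The state at step 5, [409, 409, 409, 409, 409, 409, 409, 409], reappears at step 23 — and no state repeats earlier — so the cycle the system enters has period 18.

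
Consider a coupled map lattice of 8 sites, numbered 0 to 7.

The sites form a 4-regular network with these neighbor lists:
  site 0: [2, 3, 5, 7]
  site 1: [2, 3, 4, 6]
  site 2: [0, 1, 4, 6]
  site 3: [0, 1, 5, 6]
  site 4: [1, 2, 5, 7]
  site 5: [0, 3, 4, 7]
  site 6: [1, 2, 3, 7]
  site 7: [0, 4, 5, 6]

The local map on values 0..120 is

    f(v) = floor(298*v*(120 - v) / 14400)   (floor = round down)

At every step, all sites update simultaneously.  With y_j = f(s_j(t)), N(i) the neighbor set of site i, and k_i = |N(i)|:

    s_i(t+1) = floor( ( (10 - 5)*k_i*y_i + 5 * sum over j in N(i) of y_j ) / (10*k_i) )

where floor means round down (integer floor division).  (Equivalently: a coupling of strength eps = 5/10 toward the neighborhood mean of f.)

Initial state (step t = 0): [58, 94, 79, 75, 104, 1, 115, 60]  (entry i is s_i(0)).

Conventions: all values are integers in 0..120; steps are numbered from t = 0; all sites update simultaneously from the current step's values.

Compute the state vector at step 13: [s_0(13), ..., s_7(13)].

Answer: [71, 71, 71, 71, 71, 71, 71, 71]

Derivation:
t=0: [58, 94, 79, 75, 104, 1, 115, 60]
t=1: [63, 47, 54, 51, 41, 32, 38, 52]
t=2: [71, 70, 71, 69, 67, 64, 68, 69]
t=3: [71, 72, 71, 72, 72, 73, 72, 72]
t=4: [71, 71, 71, 71, 71, 71, 71, 71]
t=5: [71, 71, 71, 71, 71, 71, 71, 71]
t=6: [71, 71, 71, 71, 71, 71, 71, 71]
t=7: [71, 71, 71, 71, 71, 71, 71, 71]
t=8: [71, 71, 71, 71, 71, 71, 71, 71]
t=9: [71, 71, 71, 71, 71, 71, 71, 71]
t=10: [71, 71, 71, 71, 71, 71, 71, 71]
t=11: [71, 71, 71, 71, 71, 71, 71, 71]
t=12: [71, 71, 71, 71, 71, 71, 71, 71]
t=13: [71, 71, 71, 71, 71, 71, 71, 71]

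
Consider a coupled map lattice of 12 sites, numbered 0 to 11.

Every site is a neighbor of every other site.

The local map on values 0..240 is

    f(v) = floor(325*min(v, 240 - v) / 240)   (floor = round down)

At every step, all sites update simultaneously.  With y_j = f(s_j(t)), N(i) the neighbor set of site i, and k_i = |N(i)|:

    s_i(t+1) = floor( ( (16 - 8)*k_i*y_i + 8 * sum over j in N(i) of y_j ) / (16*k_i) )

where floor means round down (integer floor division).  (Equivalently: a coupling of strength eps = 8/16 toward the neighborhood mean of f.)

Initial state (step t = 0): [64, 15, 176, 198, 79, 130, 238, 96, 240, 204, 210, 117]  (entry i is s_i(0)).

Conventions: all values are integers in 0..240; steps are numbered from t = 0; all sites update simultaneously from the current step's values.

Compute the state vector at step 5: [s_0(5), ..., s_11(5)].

Simulating step by step:
t=0: [64, 15, 176, 198, 79, 130, 238, 96, 240, 204, 210, 117]
t=1: [79, 49, 79, 65, 88, 107, 40, 99, 40, 61, 58, 111]
t=2: [101, 83, 101, 93, 107, 119, 78, 114, 78, 90, 89, 121]
t=3: [133, 122, 133, 128, 137, 145, 119, 141, 119, 126, 126, 145]
t=4: [145, 152, 145, 148, 143, 138, 153, 140, 153, 149, 149, 138]
t=5: [127, 123, 127, 125, 128, 131, 122, 130, 122, 125, 125, 131]

Answer: [127, 123, 127, 125, 128, 131, 122, 130, 122, 125, 125, 131]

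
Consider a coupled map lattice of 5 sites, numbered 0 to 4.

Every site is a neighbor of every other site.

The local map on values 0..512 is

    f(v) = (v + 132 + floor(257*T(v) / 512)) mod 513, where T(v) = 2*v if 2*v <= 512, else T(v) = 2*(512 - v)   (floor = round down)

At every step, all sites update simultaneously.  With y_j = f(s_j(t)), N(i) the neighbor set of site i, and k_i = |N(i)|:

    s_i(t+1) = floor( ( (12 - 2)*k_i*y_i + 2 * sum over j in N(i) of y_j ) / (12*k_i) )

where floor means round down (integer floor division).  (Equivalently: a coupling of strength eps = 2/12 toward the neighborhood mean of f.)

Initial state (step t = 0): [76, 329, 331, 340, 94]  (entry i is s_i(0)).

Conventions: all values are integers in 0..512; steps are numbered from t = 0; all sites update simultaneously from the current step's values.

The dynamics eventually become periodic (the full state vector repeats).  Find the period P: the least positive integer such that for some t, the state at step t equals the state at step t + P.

Simulating step by step:
t=0: [76, 329, 331, 340, 94]
t=1: [266, 145, 145, 145, 294]
t=2: [167, 397, 397, 397, 167]
t=3: [424, 158, 158, 158, 424]
t=4: [170, 421, 421, 421, 170]
t=5: [429, 159, 159, 159, 429]
t=6: [170, 423, 423, 423, 170]
t=7: [429, 159, 159, 159, 429]

Answer: 2
Key observation: The state at step 5, [429, 159, 159, 159, 429], reappears at step 7 — and no state repeats earlier — so the cycle the system enters has period 2.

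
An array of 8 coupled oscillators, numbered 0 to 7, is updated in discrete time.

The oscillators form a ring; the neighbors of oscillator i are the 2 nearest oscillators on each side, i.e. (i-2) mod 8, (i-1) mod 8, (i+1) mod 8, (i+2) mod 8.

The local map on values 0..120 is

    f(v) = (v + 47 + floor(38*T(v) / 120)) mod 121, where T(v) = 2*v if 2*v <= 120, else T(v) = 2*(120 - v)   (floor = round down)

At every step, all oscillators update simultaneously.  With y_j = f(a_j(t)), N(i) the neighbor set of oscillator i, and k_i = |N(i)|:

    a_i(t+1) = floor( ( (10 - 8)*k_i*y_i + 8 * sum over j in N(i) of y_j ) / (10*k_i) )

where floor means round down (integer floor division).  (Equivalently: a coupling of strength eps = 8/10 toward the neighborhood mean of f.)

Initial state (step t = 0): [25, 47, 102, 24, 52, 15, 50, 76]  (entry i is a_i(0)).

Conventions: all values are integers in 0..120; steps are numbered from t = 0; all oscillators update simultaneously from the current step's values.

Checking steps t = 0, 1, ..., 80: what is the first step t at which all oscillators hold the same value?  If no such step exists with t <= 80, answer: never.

Answer: 5
Key observation: Synchronization is absorbing here: once all oscillators are equal they stay equal, and step 5 is the first all-equal step.

Derivation:
t=0: [25, 47, 102, 24, 52, 15, 50, 76]  (not all equal)
t=1: [32, 48, 44, 41, 42, 40, 40, 39]  (not all equal)
t=2: [88, 88, 89, 92, 114, 112, 109, 87]  (not all equal)
t=3: [35, 34, 36, 37, 39, 39, 38, 37]  (not all equal)
t=4: [105, 105, 105, 106, 108, 108, 108, 106]  (not all equal)
t=5: [40, 40, 40, 40, 40, 40, 40, 40]  (all equal)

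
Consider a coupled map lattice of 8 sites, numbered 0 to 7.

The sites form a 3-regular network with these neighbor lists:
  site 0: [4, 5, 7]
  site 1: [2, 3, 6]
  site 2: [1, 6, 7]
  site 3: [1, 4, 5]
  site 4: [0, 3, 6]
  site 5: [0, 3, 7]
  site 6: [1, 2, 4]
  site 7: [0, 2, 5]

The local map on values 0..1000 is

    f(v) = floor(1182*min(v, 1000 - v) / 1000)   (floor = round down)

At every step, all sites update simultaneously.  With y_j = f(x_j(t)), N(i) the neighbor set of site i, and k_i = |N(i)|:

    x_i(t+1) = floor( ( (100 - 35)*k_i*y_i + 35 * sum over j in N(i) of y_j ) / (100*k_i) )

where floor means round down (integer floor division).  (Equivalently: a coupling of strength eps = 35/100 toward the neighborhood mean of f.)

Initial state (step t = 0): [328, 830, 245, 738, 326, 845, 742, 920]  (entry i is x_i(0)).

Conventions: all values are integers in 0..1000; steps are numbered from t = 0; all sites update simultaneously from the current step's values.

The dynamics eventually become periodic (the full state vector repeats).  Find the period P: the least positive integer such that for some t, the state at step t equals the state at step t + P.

Answer: 4
Key observation: The state at step 22, [581, 583, 580, 584, 585, 580, 584, 578], reappears at step 26 — and no state repeats earlier — so the cycle the system enters has period 4.

Derivation:
t=0: [328, 830, 245, 738, 326, 845, 742, 920]
t=1: [328, 235, 257, 290, 366, 211, 299, 161]
t=2: [353, 296, 292, 334, 407, 269, 347, 233]
t=3: [396, 360, 344, 389, 455, 332, 403, 304]
t=4: [454, 432, 410, 456, 512, 404, 469, 381]
t=5: [523, 515, 491, 532, 564, 487, 543, 467]
t=6: [557, 567, 571, 553, 527, 568, 545, 558]
t=7: [525, 515, 512, 527, 548, 515, 533, 518]
t=8: [560, 569, 571, 559, 542, 569, 554, 569]
t=9: [519, 512, 509, 520, 534, 511, 524, 510]
t=10: [568, 573, 577, 567, 555, 575, 564, 577]
t=11: [509, 505, 501, 510, 520, 503, 513, 500]
t=12: [580, 583, 587, 579, 570, 585, 576, 589]
t=13: [495, 493, 489, 496, 504, 490, 499, 487]
t=14: [583, 582, 578, 584, 586, 580, 586, 576]
t=15: [493, 493, 496, 491, 489, 495, 490, 499]
t=16: [582, 581, 585, 580, 578, 584, 579, 587]
t=17: [493, 494, 491, 495, 497, 491, 496, 489]
t=18: [581, 583, 580, 584, 586, 580, 585, 578]
t=19: [494, 492, 495, 491, 490, 495, 490, 497]
t=20: [583, 581, 584, 580, 579, 584, 579, 586]
t=21: [492, 494, 491, 495, 496, 491, 496, 489]
t=22: [581, 583, 580, 584, 585, 580, 584, 578]
t=23: [494, 492, 495, 491, 490, 495, 491, 497]
t=24: [583, 581, 584, 580, 579, 584, 580, 586]
t=25: [492, 494, 491, 495, 496, 491, 495, 489]
t=26: [581, 583, 580, 584, 585, 580, 584, 578]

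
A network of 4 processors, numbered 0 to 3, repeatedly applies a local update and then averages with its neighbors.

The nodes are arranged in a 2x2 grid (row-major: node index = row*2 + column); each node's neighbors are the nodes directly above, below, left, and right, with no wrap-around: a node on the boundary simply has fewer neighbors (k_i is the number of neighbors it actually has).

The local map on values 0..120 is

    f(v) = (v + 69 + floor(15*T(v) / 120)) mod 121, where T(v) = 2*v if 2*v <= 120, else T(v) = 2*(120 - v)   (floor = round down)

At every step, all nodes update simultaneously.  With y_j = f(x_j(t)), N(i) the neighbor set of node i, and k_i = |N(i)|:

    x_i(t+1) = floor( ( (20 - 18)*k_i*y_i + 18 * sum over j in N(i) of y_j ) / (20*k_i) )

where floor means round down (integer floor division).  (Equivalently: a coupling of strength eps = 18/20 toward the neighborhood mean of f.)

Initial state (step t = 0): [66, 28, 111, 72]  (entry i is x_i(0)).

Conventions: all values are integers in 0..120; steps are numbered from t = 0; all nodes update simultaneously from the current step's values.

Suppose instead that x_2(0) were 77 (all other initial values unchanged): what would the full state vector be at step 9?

Answer: [61, 45, 45, 61]
Key observation: This trace re-runs the system from the modified initial state.

Derivation:
t=0: [66, 28, 77, 72]
t=1: [65, 36, 30, 65]
t=2: [101, 34, 34, 101]
t=3: [105, 58, 58, 105]
t=4: [23, 52, 52, 23]
t=5: [21, 88, 88, 21]
t=6: [49, 89, 89, 49]
t=7: [40, 12, 12, 40]
t=8: [87, 115, 115, 87]
t=9: [61, 45, 45, 61]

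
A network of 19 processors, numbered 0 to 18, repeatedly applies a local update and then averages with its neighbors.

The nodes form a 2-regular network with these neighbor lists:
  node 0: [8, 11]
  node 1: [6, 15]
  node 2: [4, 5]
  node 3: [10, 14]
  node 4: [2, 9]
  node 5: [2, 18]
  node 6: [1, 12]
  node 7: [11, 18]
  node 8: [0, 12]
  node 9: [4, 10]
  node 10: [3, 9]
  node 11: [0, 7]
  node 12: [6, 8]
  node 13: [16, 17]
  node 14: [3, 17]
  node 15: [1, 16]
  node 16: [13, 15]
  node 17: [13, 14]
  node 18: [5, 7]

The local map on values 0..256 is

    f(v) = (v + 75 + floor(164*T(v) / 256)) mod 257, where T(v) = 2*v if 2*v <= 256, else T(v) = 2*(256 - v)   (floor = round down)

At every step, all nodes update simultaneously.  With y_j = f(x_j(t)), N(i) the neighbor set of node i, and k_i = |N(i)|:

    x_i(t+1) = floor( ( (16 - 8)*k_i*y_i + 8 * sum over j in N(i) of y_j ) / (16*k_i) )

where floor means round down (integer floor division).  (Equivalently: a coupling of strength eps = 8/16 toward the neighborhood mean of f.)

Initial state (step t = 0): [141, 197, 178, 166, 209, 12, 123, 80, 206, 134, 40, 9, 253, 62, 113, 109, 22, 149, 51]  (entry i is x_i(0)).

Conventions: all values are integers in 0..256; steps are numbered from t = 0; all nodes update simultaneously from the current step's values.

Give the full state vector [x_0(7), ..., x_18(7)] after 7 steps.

Simulating step by step:
t=0: [141, 197, 178, 166, 209, 12, 123, 80, 206, 134, 40, 9, 253, 62, 113, 109, 22, 149, 51]
t=1: [98, 86, 94, 109, 94, 122, 90, 71, 89, 117, 134, 74, 83, 165, 88, 86, 133, 124, 121]
t=2: [86, 16, 48, 64, 45, 79, 16, 202, 22, 77, 91, 190, 14, 101, 50, 37, 82, 79, 130]
t=3: [61, 123, 200, 164, 197, 200, 109, 94, 92, 175, 130, 71, 112, 89, 213, 108, 54, 186, 140]
t=4: [172, 81, 89, 98, 91, 93, 75, 101, 85, 97, 103, 179, 59, 83, 91, 106, 120, 73, 83]
t=5: [75, 77, 24, 39, 27, 22, 175, 49, 82, 38, 46, 83, 168, 86, 83, 52, 62, 128, 23]
t=6: [126, 197, 129, 128, 140, 126, 135, 126, 88, 159, 170, 111, 74, 88, 71, 213, 159, 60, 141]
t=7: [74, 93, 107, 138, 105, 106, 137, 96, 96, 101, 101, 88, 153, 87, 198, 90, 76, 169, 105]

Answer: [74, 93, 107, 138, 105, 106, 137, 96, 96, 101, 101, 88, 153, 87, 198, 90, 76, 169, 105]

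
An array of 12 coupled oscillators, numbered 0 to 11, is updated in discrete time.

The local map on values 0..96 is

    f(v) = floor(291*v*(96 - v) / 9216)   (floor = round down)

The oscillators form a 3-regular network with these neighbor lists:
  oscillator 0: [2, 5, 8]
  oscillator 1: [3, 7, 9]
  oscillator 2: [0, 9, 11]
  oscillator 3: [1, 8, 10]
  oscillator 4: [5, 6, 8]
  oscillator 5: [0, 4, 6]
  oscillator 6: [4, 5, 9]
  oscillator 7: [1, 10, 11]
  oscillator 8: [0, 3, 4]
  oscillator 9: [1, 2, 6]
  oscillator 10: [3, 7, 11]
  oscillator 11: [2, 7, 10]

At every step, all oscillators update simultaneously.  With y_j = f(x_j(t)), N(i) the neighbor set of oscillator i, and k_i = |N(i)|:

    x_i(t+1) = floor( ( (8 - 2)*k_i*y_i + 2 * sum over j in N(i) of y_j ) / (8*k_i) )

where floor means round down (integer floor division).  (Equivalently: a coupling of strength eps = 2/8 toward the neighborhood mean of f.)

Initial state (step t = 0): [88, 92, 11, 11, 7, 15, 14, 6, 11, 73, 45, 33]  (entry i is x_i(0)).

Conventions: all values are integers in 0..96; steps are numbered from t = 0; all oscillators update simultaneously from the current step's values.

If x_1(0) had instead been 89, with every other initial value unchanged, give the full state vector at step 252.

Simulating step by step:
t=0: [88, 89, 11, 11, 7, 15, 14, 6, 11, 73, 45, 33]
t=1: [24, 22, 33, 31, 22, 34, 36, 25, 27, 46, 63, 58]
t=2: [56, 54, 65, 61, 54, 63, 66, 57, 57, 69, 64, 67]
t=3: [69, 69, 63, 67, 69, 65, 62, 68, 69, 59, 64, 62]
t=4: [59, 59, 64, 60, 59, 62, 65, 60, 58, 66, 63, 65]
t=5: [67, 67, 64, 67, 67, 66, 63, 67, 68, 62, 65, 63]
t=6: [61, 61, 64, 61, 61, 62, 64, 61, 60, 65, 62, 64]
t=7: [66, 66, 64, 67, 66, 66, 64, 66, 67, 63, 66, 64]
t=8: [62, 62, 63, 61, 62, 62, 63, 62, 61, 64, 62, 63]
t=9: [66, 65, 65, 66, 66, 65, 65, 65, 66, 64, 66, 65]
t=10: [62, 63, 63, 62, 62, 62, 63, 62, 62, 63, 62, 62]
t=11: [65, 65, 65, 65, 65, 65, 65, 65, 66, 65, 66, 65]
t=12: [62, 63, 63, 62, 62, 63, 63, 62, 62, 63, 62, 62]
t=13: [65, 65, 65, 65, 65, 65, 65, 65, 66, 65, 66, 65]

Answer: [62, 63, 63, 62, 62, 63, 63, 62, 62, 63, 62, 62]
Key observation: The state at step 11, [65, 65, 65, 65, 65, 65, 65, 65, 66, 65, 66, 65], reappears at step 13: the system is in a cycle of period 2 from step 11 on.  Therefore the state at step 252 equals the state at step 11 + ((252 - 11) mod 2) = 12, which is [62, 63, 63, 62, 62, 63, 63, 62, 62, 63, 62, 62].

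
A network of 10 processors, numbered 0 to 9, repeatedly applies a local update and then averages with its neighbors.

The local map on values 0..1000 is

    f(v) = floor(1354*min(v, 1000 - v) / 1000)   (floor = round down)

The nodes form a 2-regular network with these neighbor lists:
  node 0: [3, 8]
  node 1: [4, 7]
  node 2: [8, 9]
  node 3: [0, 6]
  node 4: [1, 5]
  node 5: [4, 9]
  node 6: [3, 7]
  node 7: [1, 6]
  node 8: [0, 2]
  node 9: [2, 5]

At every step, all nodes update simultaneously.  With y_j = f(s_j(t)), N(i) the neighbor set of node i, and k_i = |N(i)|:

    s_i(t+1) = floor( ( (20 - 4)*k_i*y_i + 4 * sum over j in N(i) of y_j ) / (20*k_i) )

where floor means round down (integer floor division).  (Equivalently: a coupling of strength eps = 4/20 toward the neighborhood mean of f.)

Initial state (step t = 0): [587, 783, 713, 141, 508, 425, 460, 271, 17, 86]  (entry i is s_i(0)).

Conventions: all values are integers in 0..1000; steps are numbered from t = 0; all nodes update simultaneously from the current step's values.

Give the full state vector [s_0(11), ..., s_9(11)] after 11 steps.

Answer: [637, 629, 496, 634, 644, 576, 641, 621, 615, 504]

Derivation:
t=0: [587, 783, 713, 141, 508, 425, 460, 271, 17, 86]
t=1: [468, 337, 324, 270, 619, 538, 553, 384, 113, 189]
t=2: [558, 468, 391, 415, 520, 577, 572, 521, 229, 310]
t=3: [565, 636, 496, 566, 639, 564, 584, 639, 360, 445]
t=4: [577, 491, 645, 584, 498, 581, 557, 495, 515, 607]
t=5: [579, 665, 502, 567, 662, 574, 602, 662, 630, 530]
t=6: [564, 453, 652, 579, 468, 570, 534, 464, 524, 633]
t=7: [593, 616, 490, 578, 625, 578, 623, 626, 621, 502]
t=8: [549, 516, 649, 562, 514, 574, 515, 507, 531, 662]
t=9: [610, 656, 489, 601, 649, 572, 650, 664, 616, 470]
t=10: [528, 464, 645, 532, 484, 574, 477, 457, 534, 632]
t=11: [637, 629, 496, 634, 644, 576, 641, 621, 615, 504]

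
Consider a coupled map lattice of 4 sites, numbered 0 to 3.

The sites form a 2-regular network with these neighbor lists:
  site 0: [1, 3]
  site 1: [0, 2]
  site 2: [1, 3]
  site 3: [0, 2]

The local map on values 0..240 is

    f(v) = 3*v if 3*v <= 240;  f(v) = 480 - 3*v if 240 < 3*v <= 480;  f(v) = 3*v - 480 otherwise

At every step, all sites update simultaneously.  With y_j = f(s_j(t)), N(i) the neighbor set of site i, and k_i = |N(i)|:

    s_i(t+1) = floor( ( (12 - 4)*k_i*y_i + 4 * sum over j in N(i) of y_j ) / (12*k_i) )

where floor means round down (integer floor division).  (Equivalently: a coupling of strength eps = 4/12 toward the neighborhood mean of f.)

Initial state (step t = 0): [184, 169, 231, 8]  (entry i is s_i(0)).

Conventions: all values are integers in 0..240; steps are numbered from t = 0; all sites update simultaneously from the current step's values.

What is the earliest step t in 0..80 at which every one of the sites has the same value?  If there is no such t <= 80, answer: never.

Simulating step by step:
t=0: [184, 169, 231, 8]  (not all equal)
t=1: [56, 65, 150, 63]  (not all equal)
t=2: [176, 163, 84, 159]  (not all equal)
t=3: [34, 52, 154, 48]  (not all equal)
t=4: [118, 124, 62, 116]  (not all equal)
t=5: [124, 124, 164, 140]  (not all equal)
t=6: [100, 92, 36, 60]  (not all equal)
t=7: [184, 184, 136, 168]  (not all equal)
t=8: [64, 72, 64, 40]  (not all equal)
t=9: [184, 208, 184, 144]  (not all equal)
t=10: [80, 120, 80, 56]  (not all equal)
t=11: [208, 160, 208, 192]  (not all equal)
t=12: [112, 48, 112, 112]  (not all equal)
t=13: [144, 144, 144, 144]  (all equal)

Answer: 13
Key observation: Synchronization is absorbing here: once all sites are equal they stay equal, and step 13 is the first all-equal step.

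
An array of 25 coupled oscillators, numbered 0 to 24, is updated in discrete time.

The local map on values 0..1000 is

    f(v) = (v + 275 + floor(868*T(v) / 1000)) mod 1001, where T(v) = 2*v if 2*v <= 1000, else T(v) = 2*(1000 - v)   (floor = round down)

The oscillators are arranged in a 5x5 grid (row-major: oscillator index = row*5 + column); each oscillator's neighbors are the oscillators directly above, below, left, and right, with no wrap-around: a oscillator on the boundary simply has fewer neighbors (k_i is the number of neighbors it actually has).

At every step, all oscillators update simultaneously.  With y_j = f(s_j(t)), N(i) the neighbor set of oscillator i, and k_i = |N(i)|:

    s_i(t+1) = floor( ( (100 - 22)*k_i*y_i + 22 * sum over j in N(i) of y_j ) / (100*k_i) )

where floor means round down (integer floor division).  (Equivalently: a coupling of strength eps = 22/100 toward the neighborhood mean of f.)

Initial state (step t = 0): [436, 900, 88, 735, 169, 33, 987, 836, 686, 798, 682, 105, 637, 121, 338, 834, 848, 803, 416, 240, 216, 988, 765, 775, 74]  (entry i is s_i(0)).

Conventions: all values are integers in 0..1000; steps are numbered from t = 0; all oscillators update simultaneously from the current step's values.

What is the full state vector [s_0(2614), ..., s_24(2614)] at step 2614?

Answer: [583, 583, 582, 582, 581, 582, 582, 582, 581, 581, 582, 582, 581, 581, 581, 581, 581, 581, 581, 580, 581, 581, 581, 580, 580]
Key observation: The state at step 18, [583, 583, 582, 582, 581, 582, 582, 582, 581, 581, 582, 582, 581, 581, 581, 581, 581, 581, 581, 580, 581, 581, 581, 580, 580], reappears at step 20: the system is in a cycle of period 2 from step 18 on.  Therefore the state at step 2614 equals the state at step 18 + ((2614 - 18) mod 2) = 18, which is [583, 583, 582, 582, 581, 582, 582, 582, 581, 581, 582, 582, 581, 581, 581, 581, 581, 581, 581, 580, 581, 581, 581, 580, 580].

Derivation:
t=0: [436, 900, 88, 735, 169, 33, 987, 836, 686, 798, 682, 105, 637, 121, 338, 834, 848, 803, 416, 240, 216, 988, 765, 775, 74]
t=1: [441, 363, 490, 494, 672, 376, 312, 408, 497, 434, 493, 532, 530, 563, 298, 437, 391, 424, 453, 805, 749, 344, 431, 440, 522]
t=2: [436, 297, 572, 616, 521, 325, 185, 413, 607, 450, 587, 576, 594, 566, 177, 470, 363, 444, 505, 415, 432, 259, 435, 488, 585]
t=3: [390, 201, 536, 564, 604, 260, 677, 452, 552, 536, 545, 577, 560, 601, 702, 531, 352, 487, 613, 463, 524, 853, 514, 598, 563]
t=4: [465, 750, 621, 594, 573, 876, 558, 525, 596, 601, 634, 563, 590, 566, 510, 590, 305, 583, 560, 541, 596, 407, 606, 574, 586]
t=5: [516, 481, 551, 571, 583, 408, 579, 612, 574, 573, 536, 564, 580, 593, 624, 538, 201, 553, 596, 609, 551, 392, 553, 585, 582]
t=6: [599, 593, 598, 589, 581, 438, 572, 565, 584, 584, 596, 606, 582, 572, 555, 628, 761, 611, 572, 562, 576, 418, 581, 580, 578]
t=7: [558, 573, 571, 576, 581, 494, 580, 590, 581, 581, 561, 559, 580, 588, 598, 544, 465, 557, 587, 594, 563, 443, 568, 583, 585]
t=8: [600, 588, 587, 585, 582, 617, 585, 577, 581, 581, 600, 593, 583, 577, 570, 602, 551, 594, 578, 572, 584, 506, 583, 580, 578]
t=9: [567, 576, 577, 579, 580, 558, 577, 583, 582, 582, 567, 575, 579, 584, 588, 569, 600, 575, 583, 588, 584, 626, 583, 582, 584]
t=10: [592, 586, 584, 583, 582, 596, 585, 580, 581, 580, 592, 585, 583, 580, 577, 588, 570, 584, 580, 577, 577, 554, 578, 580, 579]
t=11: [574, 577, 580, 580, 581, 572, 578, 582, 582, 582, 574, 579, 580, 582, 584, 578, 588, 580, 582, 584, 585, 598, 584, 583, 583]
t=12: [587, 584, 583, 582, 582, 588, 584, 581, 581, 581, 586, 582, 582, 581, 580, 583, 577, 582, 581, 580, 578, 571, 579, 580, 580]
t=13: [577, 579, 580, 581, 581, 577, 580, 581, 581, 582, 578, 581, 581, 582, 582, 580, 584, 581, 582, 582, 584, 587, 583, 582, 583]
t=14: [584, 583, 582, 582, 581, 584, 583, 582, 581, 581, 583, 582, 581, 581, 581, 582, 580, 581, 581, 580, 580, 577, 580, 580, 580]
t=15: [580, 580, 580, 581, 581, 580, 580, 581, 581, 582, 580, 581, 581, 582, 582, 581, 582, 582, 582, 582, 583, 584, 583, 582, 583]
t=16: [583, 583, 582, 582, 581, 583, 582, 582, 581, 581, 582, 582, 581, 581, 581, 581, 581, 581, 581, 580, 580, 580, 580, 580, 580]
t=17: [580, 580, 580, 581, 581, 580, 580, 581, 581, 582, 581, 581, 581, 582, 582, 582, 582, 582, 582, 582, 582, 582, 582, 582, 583]
t=18: [583, 583, 582, 582, 581, 582, 582, 582, 581, 581, 582, 582, 581, 581, 581, 581, 581, 581, 581, 580, 581, 581, 581, 580, 580]
t=19: [580, 580, 580, 581, 581, 580, 580, 581, 581, 582, 581, 581, 581, 582, 582, 581, 581, 582, 582, 582, 582, 582, 582, 582, 583]
t=20: [583, 583, 582, 582, 581, 582, 582, 582, 581, 581, 582, 582, 581, 581, 581, 581, 581, 581, 581, 580, 581, 581, 581, 580, 580]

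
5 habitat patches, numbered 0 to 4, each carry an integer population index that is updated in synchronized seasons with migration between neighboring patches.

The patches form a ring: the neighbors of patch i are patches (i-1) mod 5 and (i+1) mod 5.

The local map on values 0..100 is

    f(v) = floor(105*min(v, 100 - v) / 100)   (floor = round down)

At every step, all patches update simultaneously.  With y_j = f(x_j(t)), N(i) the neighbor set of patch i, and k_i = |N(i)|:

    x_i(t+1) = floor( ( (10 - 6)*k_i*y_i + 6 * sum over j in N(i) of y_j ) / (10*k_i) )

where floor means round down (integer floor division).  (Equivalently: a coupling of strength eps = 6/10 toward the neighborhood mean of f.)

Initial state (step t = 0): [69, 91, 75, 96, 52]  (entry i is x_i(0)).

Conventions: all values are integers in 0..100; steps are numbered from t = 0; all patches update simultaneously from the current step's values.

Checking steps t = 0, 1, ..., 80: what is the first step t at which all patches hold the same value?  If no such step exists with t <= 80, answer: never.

Simulating step by step:
t=0: [69, 91, 75, 96, 52]  (not all equal)
t=1: [30, 21, 14, 24, 30]  (not all equal)
t=2: [28, 22, 19, 23, 29]  (not all equal)
t=3: [27, 23, 21, 24, 27]  (not all equal)
t=4: [26, 24, 23, 25, 27]  (not all equal)
t=5: [26, 25, 24, 26, 27]  (not all equal)
t=6: [27, 26, 25, 26, 27]  (not all equal)
t=7: [27, 27, 26, 27, 27]  (not all equal)
t=8: [28, 27, 27, 27, 28]  (not all equal)
t=9: [28, 28, 28, 28, 28]  (all equal)

Answer: 9
Key observation: Synchronization is absorbing here: once all patches are equal they stay equal, and step 9 is the first all-equal step.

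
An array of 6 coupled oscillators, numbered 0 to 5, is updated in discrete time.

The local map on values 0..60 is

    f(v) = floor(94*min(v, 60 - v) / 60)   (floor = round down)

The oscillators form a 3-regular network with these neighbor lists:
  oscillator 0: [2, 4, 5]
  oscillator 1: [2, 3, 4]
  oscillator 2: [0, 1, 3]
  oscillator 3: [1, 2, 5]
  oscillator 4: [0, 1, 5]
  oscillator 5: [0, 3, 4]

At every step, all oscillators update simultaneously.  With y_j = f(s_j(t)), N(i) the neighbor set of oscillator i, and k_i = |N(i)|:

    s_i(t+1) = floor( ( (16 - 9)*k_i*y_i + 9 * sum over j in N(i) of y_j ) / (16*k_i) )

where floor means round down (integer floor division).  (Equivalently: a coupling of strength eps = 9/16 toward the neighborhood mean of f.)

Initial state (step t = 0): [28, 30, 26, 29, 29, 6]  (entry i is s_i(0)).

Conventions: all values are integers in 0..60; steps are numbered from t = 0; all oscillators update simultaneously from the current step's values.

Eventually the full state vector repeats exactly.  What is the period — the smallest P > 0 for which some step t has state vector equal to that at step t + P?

Answer: 2
Key observation: The state at step 20, [36, 36, 36, 36, 36, 36], reappears at step 22 — and no state repeats earlier — so the cycle the system enters has period 2.

Derivation:
t=0: [28, 30, 26, 29, 29, 6]
t=1: [36, 44, 42, 37, 38, 28]
t=2: [35, 29, 30, 33, 34, 38]
t=3: [39, 43, 44, 42, 39, 37]
t=4: [31, 27, 27, 28, 31, 33]
t=5: [43, 42, 42, 42, 43, 43]
t=6: [26, 27, 27, 27, 26, 26]
t=7: [40, 41, 41, 41, 40, 40]
t=8: [30, 29, 29, 29, 30, 30]
t=9: [46, 45, 45, 45, 46, 46]
t=10: [21, 22, 22, 22, 21, 21]
t=11: [32, 33, 33, 33, 32, 32]
t=12: [42, 42, 42, 42, 42, 42]
t=13: [28, 28, 28, 28, 28, 28]
t=14: [43, 43, 43, 43, 43, 43]
t=15: [26, 26, 26, 26, 26, 26]
t=16: [40, 40, 40, 40, 40, 40]
t=17: [31, 31, 31, 31, 31, 31]
t=18: [45, 45, 45, 45, 45, 45]
t=19: [23, 23, 23, 23, 23, 23]
t=20: [36, 36, 36, 36, 36, 36]
t=21: [37, 37, 37, 37, 37, 37]
t=22: [36, 36, 36, 36, 36, 36]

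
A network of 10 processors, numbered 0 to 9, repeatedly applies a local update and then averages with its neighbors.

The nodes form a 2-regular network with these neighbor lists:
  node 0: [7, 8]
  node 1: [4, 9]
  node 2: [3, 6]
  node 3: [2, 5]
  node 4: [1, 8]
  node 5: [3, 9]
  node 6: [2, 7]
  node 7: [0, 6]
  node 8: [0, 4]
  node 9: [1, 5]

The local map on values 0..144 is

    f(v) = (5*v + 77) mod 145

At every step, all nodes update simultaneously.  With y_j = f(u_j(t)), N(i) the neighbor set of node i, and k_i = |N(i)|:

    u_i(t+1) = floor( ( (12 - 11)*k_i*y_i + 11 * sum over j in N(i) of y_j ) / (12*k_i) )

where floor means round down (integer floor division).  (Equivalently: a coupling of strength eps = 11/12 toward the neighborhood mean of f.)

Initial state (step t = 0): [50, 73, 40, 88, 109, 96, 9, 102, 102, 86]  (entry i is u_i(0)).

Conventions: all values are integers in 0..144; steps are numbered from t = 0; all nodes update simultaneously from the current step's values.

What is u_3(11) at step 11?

Answer: u_3(11) = 56

Derivation:
t=0: [50, 73, 40, 88, 109, 96, 9, 102, 102, 86]
t=1: [9, 52, 104, 123, 9, 80, 73, 73, 36, 65]
t=2: [64, 111, 55, 36, 83, 106, 11, 59, 121, 50]
t=3: [93, 47, 117, 50, 75, 70, 77, 116, 83, 39]
t=4: [70, 67, 36, 103, 37, 86, 75, 67, 61, 83]
t=5: [109, 89, 22, 85, 107, 37, 108, 80, 124, 93]
t=6: [76, 70, 51, 78, 96, 89, 41, 39, 43, 102]
t=7: [60, 70, 80, 61, 73, 25, 88, 83, 66, 103]
t=8: [87, 20, 83, 53, 117, 52, 52, 82, 52, 89]
t=9: [51, 80, 50, 52, 43, 67, 53, 61, 76, 43]
t=10: [55, 5, 48, 76, 29, 32, 63, 50, 22, 75]
t=11: [41, 51, 59, 56, 72, 25, 37, 78, 67, 90]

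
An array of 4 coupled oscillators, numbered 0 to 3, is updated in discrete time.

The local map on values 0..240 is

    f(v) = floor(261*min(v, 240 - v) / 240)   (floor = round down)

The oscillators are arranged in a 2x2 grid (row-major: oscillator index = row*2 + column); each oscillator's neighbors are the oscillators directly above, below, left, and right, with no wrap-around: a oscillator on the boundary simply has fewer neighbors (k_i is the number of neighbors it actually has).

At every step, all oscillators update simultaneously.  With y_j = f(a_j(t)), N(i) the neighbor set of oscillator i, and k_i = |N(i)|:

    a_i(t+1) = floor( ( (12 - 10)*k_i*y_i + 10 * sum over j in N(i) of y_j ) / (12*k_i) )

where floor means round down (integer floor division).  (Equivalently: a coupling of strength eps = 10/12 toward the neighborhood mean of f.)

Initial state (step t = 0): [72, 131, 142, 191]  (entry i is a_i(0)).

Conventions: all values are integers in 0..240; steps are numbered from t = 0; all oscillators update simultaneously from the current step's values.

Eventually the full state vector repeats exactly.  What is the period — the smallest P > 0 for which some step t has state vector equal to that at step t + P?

Simulating step by step:
t=0: [72, 131, 142, 191]
t=1: [106, 74, 72, 102]
t=2: [85, 107, 106, 84]
t=3: [111, 95, 95, 111]
t=4: [105, 117, 117, 105]
t=5: [124, 116, 116, 124]
t=6: [126, 126, 126, 126]
t=7: [123, 123, 123, 123]
t=8: [127, 127, 127, 127]
t=9: [122, 122, 122, 122]
t=10: [128, 128, 128, 128]
t=11: [121, 121, 121, 121]
t=12: [129, 129, 129, 129]
t=13: [120, 120, 120, 120]
t=14: [130, 130, 130, 130]
t=15: [119, 119, 119, 119]
t=16: [129, 129, 129, 129]

Answer: 4
Key observation: The state at step 12, [129, 129, 129, 129], reappears at step 16 — and no state repeats earlier — so the cycle the system enters has period 4.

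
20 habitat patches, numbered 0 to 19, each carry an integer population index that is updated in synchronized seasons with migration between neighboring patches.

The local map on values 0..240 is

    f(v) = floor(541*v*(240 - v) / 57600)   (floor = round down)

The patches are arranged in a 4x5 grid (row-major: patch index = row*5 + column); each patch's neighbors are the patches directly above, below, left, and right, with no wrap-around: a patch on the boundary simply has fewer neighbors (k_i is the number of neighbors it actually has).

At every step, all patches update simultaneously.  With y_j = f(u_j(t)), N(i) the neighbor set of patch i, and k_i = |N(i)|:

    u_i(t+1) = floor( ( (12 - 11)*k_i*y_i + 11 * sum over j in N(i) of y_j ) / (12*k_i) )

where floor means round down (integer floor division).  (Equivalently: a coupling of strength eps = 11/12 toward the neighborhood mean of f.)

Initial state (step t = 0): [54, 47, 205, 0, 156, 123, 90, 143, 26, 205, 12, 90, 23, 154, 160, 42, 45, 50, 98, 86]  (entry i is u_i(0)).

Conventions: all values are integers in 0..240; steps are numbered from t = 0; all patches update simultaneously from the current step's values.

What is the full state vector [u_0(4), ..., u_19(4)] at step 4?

Simulating step by step:
t=0: [54, 47, 205, 0, 156, 123, 90, 143, 26, 205, 12, 90, 23, 154, 160, 42, 45, 50, 98, 86]
t=1: [108, 94, 71, 73, 40, 86, 119, 77, 77, 95, 105, 74, 111, 90, 106, 55, 96, 86, 113, 124]
t=2: [126, 126, 119, 102, 117, 132, 122, 123, 121, 110, 113, 131, 121, 129, 130, 128, 112, 131, 128, 133]
t=3: [133, 134, 133, 134, 133, 134, 134, 135, 133, 134, 133, 134, 134, 134, 133, 134, 134, 134, 133, 133]
t=4: [133, 133, 133, 133, 133, 133, 133, 133, 133, 133, 133, 133, 133, 133, 133, 133, 133, 133, 133, 133]

Answer: [133, 133, 133, 133, 133, 133, 133, 133, 133, 133, 133, 133, 133, 133, 133, 133, 133, 133, 133, 133]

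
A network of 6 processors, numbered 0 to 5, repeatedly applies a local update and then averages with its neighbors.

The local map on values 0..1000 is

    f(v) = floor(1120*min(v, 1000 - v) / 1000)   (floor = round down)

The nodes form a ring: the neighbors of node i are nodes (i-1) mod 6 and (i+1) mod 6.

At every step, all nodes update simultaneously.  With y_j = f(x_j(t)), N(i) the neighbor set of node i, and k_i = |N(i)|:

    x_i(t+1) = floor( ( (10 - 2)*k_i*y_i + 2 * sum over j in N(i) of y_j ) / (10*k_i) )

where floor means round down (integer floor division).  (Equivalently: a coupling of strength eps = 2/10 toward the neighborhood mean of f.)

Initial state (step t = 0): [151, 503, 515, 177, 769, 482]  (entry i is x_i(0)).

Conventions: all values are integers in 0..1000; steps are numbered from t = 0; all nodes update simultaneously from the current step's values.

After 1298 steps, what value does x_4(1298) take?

Answer: x_4(1298) = 560
Key observation: The state at step 31, [493, 492, 493, 494, 495, 494], reappears at step 39: the system is in a cycle of period 8 from step 31 on.  Therefore the state at step 1298 equals the state at step 31 + ((1298 - 31) mod 8) = 34, which is [558, 558, 558, 559, 560, 559].

Derivation:
t=0: [151, 503, 515, 177, 769, 482]
t=1: [244, 516, 509, 238, 280, 473]
t=2: [325, 515, 520, 299, 329, 481]
t=3: [399, 524, 517, 357, 381, 503]
t=4: [465, 525, 525, 415, 436, 532]
t=5: [521, 530, 525, 473, 489, 520]
t=6: [535, 527, 531, 531, 544, 537]
t=7: [520, 527, 525, 523, 512, 517]
t=8: [536, 530, 531, 535, 544, 540]
t=9: [519, 525, 524, 519, 511, 514]
t=10: [538, 532, 533, 538, 545, 543]
t=11: [517, 523, 522, 516, 510, 511]
t=12: [540, 534, 535, 541, 547, 546]
t=13: [514, 520, 519, 513, 507, 508]
t=14: [544, 537, 538, 545, 551, 550]
t=15: [510, 517, 516, 509, 502, 504]
t=16: [547, 541, 542, 549, 556, 554]
t=17: [506, 513, 511, 504, 498, 499]
t=18: [552, 546, 547, 554, 556, 557]
t=19: [501, 507, 506, 499, 497, 496]
t=20: [557, 552, 553, 557, 556, 555]
t=21: [496, 500, 499, 496, 497, 497]
t=22: [555, 559, 557, 555, 555, 555]
t=23: [497, 493, 495, 497, 498, 498]
t=24: [555, 552, 554, 555, 556, 556]
t=25: [498, 500, 499, 498, 497, 497]
t=26: [557, 559, 558, 557, 556, 556]
t=27: [495, 493, 494, 496, 496, 496]
t=28: [553, 552, 553, 554, 555, 554]
t=29: [500, 500, 500, 499, 498, 499]
t=30: [559, 560, 559, 558, 557, 558]
t=31: [493, 492, 493, 494, 495, 494]
t=32: [552, 551, 552, 553, 553, 553]
t=33: [501, 501, 501, 500, 500, 500]
t=34: [558, 558, 558, 559, 560, 559]
t=35: [494, 495, 494, 493, 492, 493]
t=36: [553, 553, 553, 552, 551, 552]
t=37: [500, 500, 500, 501, 501, 501]
t=38: [559, 560, 559, 558, 558, 558]
t=39: [493, 492, 493, 494, 495, 494]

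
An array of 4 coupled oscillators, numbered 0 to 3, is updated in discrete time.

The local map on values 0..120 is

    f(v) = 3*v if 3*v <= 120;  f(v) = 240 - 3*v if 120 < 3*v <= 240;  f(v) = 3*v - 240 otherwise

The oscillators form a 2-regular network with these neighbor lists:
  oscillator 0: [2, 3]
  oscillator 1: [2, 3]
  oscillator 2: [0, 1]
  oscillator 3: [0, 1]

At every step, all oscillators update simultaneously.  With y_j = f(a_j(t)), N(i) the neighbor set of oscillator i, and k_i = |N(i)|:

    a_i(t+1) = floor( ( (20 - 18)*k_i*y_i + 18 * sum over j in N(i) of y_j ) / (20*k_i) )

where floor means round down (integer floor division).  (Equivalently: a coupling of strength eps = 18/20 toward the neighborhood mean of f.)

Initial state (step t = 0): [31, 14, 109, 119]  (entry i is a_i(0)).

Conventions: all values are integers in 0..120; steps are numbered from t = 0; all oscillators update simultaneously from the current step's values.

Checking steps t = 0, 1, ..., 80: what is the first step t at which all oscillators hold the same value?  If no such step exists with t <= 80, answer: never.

Answer: 7
Key observation: Synchronization is absorbing here: once all oscillators are equal they stay equal, and step 7 is the first all-equal step.

Derivation:
t=0: [31, 14, 109, 119]  (not all equal)
t=1: [101, 96, 69, 72]  (not all equal)
t=2: [31, 30, 53, 52]  (not all equal)
t=3: [83, 83, 90, 90]  (not all equal)
t=4: [27, 27, 11, 11]  (not all equal)
t=5: [37, 37, 76, 76]  (not all equal)
t=6: [21, 21, 101, 101]  (not all equal)
t=7: [63, 63, 63, 63]  (all equal)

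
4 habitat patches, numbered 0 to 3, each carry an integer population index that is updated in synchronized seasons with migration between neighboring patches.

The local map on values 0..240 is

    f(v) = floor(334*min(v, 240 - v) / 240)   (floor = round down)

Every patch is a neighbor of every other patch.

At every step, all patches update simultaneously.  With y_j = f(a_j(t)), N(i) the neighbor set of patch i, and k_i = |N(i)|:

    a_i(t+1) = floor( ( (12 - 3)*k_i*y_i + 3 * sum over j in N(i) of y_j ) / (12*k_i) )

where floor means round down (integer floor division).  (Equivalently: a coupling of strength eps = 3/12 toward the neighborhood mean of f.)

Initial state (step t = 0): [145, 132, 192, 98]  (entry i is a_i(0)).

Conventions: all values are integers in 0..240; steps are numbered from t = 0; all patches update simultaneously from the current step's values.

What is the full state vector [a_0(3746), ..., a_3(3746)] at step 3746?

Simulating step by step:
t=0: [145, 132, 192, 98]
t=1: [128, 140, 84, 131]
t=2: [150, 139, 124, 147]
t=3: [129, 139, 153, 132]
t=4: [149, 140, 127, 147]
t=5: [129, 138, 150, 131]
t=6: [150, 141, 130, 148]
t=7: [128, 136, 147, 130]
t=8: [151, 144, 134, 150]
t=9: [126, 132, 142, 127]
t=10: [155, 150, 140, 154]
t=11: [120, 125, 134, 121]
t=12: [164, 159, 151, 163]
t=13: [107, 111, 119, 108]
t=14: [150, 154, 161, 151]
t=15: [123, 119, 112, 121]
t=16: [161, 163, 157, 163]
t=17: [109, 107, 113, 107]
t=18: [151, 149, 155, 149]
t=19: [123, 125, 119, 125]
t=20: [161, 160, 163, 160]
t=21: [109, 110, 107, 110]
t=22: [151, 152, 149, 152]
t=23: [123, 122, 125, 122]
t=24: [162, 163, 160, 163]
t=25: [108, 107, 110, 107]
t=26: [149, 148, 151, 148]
t=27: [126, 127, 124, 127]
t=28: [158, 157, 160, 157]
t=29: [113, 114, 111, 114]
t=30: [156, 157, 154, 157]
t=31: [116, 115, 118, 115]
t=32: [161, 160, 163, 160]

Answer: [149, 148, 151, 148]
Key observation: The state at step 20, [161, 160, 163, 160], reappears at step 32: the system is in a cycle of period 12 from step 20 on.  Therefore the state at step 3746 equals the state at step 20 + ((3746 - 20) mod 12) = 26, which is [149, 148, 151, 148].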